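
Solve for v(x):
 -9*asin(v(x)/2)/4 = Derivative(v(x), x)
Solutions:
 Integral(1/asin(_y/2), (_y, v(x))) = C1 - 9*x/4


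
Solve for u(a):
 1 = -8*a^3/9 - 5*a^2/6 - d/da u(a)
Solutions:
 u(a) = C1 - 2*a^4/9 - 5*a^3/18 - a


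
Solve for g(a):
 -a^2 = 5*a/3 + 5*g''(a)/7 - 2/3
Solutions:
 g(a) = C1 + C2*a - 7*a^4/60 - 7*a^3/18 + 7*a^2/15


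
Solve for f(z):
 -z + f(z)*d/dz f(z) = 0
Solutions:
 f(z) = -sqrt(C1 + z^2)
 f(z) = sqrt(C1 + z^2)


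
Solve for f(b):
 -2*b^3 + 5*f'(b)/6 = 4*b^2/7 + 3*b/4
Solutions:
 f(b) = C1 + 3*b^4/5 + 8*b^3/35 + 9*b^2/20


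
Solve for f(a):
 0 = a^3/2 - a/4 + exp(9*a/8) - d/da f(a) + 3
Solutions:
 f(a) = C1 + a^4/8 - a^2/8 + 3*a + 8*exp(9*a/8)/9


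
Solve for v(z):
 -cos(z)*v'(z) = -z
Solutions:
 v(z) = C1 + Integral(z/cos(z), z)


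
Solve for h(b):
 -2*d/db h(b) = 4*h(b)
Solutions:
 h(b) = C1*exp(-2*b)


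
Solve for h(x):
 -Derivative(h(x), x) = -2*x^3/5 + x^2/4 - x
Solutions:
 h(x) = C1 + x^4/10 - x^3/12 + x^2/2


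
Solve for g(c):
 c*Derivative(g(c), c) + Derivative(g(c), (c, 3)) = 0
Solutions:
 g(c) = C1 + Integral(C2*airyai(-c) + C3*airybi(-c), c)


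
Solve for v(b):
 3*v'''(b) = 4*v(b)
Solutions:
 v(b) = C3*exp(6^(2/3)*b/3) + (C1*sin(2^(2/3)*3^(1/6)*b/2) + C2*cos(2^(2/3)*3^(1/6)*b/2))*exp(-6^(2/3)*b/6)


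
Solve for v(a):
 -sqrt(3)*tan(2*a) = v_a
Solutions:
 v(a) = C1 + sqrt(3)*log(cos(2*a))/2


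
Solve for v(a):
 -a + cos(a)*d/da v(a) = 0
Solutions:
 v(a) = C1 + Integral(a/cos(a), a)


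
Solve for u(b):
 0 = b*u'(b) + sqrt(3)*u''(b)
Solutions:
 u(b) = C1 + C2*erf(sqrt(2)*3^(3/4)*b/6)


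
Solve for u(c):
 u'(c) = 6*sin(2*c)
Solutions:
 u(c) = C1 - 3*cos(2*c)


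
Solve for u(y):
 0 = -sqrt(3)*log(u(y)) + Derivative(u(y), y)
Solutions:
 li(u(y)) = C1 + sqrt(3)*y


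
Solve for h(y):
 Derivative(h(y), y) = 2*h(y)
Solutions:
 h(y) = C1*exp(2*y)


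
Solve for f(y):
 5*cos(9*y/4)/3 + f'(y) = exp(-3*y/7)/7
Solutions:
 f(y) = C1 - 20*sin(9*y/4)/27 - exp(-3*y/7)/3


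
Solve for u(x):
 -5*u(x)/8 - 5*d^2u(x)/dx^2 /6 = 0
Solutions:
 u(x) = C1*sin(sqrt(3)*x/2) + C2*cos(sqrt(3)*x/2)


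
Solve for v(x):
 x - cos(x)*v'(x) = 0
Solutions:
 v(x) = C1 + Integral(x/cos(x), x)


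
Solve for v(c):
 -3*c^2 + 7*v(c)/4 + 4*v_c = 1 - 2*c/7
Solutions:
 v(c) = C1*exp(-7*c/16) + 12*c^2/7 - 8*c + 132/7


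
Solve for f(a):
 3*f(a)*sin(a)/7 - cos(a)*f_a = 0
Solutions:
 f(a) = C1/cos(a)^(3/7)


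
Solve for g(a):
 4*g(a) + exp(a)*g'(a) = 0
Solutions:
 g(a) = C1*exp(4*exp(-a))


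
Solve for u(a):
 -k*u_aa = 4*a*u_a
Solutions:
 u(a) = C1 + C2*sqrt(k)*erf(sqrt(2)*a*sqrt(1/k))


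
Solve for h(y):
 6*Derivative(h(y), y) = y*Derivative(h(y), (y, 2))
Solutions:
 h(y) = C1 + C2*y^7


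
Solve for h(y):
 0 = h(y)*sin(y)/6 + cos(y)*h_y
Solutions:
 h(y) = C1*cos(y)^(1/6)


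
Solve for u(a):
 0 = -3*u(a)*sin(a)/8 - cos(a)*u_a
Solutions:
 u(a) = C1*cos(a)^(3/8)


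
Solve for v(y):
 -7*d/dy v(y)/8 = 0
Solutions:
 v(y) = C1


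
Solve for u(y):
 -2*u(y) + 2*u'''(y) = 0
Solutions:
 u(y) = C3*exp(y) + (C1*sin(sqrt(3)*y/2) + C2*cos(sqrt(3)*y/2))*exp(-y/2)


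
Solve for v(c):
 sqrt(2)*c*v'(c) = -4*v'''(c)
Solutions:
 v(c) = C1 + Integral(C2*airyai(-sqrt(2)*c/2) + C3*airybi(-sqrt(2)*c/2), c)


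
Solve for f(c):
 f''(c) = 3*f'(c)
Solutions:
 f(c) = C1 + C2*exp(3*c)


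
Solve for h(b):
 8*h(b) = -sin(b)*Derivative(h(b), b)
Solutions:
 h(b) = C1*(cos(b)^4 + 4*cos(b)^3 + 6*cos(b)^2 + 4*cos(b) + 1)/(cos(b)^4 - 4*cos(b)^3 + 6*cos(b)^2 - 4*cos(b) + 1)


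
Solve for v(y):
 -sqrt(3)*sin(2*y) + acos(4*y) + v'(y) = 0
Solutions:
 v(y) = C1 - y*acos(4*y) + sqrt(1 - 16*y^2)/4 - sqrt(3)*cos(2*y)/2


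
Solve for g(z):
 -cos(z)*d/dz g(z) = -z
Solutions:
 g(z) = C1 + Integral(z/cos(z), z)


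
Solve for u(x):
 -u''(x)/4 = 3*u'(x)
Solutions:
 u(x) = C1 + C2*exp(-12*x)


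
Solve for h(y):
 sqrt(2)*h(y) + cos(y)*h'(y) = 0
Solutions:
 h(y) = C1*(sin(y) - 1)^(sqrt(2)/2)/(sin(y) + 1)^(sqrt(2)/2)


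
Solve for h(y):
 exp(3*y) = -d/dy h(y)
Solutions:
 h(y) = C1 - exp(3*y)/3


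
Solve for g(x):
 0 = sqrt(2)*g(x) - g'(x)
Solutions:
 g(x) = C1*exp(sqrt(2)*x)


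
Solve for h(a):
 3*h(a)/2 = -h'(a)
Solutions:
 h(a) = C1*exp(-3*a/2)


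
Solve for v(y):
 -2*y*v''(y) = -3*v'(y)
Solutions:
 v(y) = C1 + C2*y^(5/2)


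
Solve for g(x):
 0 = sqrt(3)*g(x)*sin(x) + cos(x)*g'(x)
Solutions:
 g(x) = C1*cos(x)^(sqrt(3))


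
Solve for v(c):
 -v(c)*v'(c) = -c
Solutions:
 v(c) = -sqrt(C1 + c^2)
 v(c) = sqrt(C1 + c^2)


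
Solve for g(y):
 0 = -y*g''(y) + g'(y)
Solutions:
 g(y) = C1 + C2*y^2


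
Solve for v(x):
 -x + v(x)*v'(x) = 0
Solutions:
 v(x) = -sqrt(C1 + x^2)
 v(x) = sqrt(C1 + x^2)


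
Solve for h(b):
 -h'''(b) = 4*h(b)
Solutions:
 h(b) = C3*exp(-2^(2/3)*b) + (C1*sin(2^(2/3)*sqrt(3)*b/2) + C2*cos(2^(2/3)*sqrt(3)*b/2))*exp(2^(2/3)*b/2)


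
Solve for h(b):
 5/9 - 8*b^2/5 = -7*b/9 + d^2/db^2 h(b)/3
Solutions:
 h(b) = C1 + C2*b - 2*b^4/5 + 7*b^3/18 + 5*b^2/6


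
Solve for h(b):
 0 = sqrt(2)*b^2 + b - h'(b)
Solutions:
 h(b) = C1 + sqrt(2)*b^3/3 + b^2/2


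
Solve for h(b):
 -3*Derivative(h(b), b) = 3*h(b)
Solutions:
 h(b) = C1*exp(-b)


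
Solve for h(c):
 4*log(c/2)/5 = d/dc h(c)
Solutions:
 h(c) = C1 + 4*c*log(c)/5 - 4*c/5 - 4*c*log(2)/5


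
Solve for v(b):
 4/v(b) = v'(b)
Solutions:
 v(b) = -sqrt(C1 + 8*b)
 v(b) = sqrt(C1 + 8*b)


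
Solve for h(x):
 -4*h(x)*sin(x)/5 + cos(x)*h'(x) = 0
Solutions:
 h(x) = C1/cos(x)^(4/5)


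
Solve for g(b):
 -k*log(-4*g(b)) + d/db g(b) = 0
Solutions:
 Integral(1/(log(-_y) + 2*log(2)), (_y, g(b))) = C1 + b*k


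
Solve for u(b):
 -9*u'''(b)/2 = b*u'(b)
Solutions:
 u(b) = C1 + Integral(C2*airyai(-6^(1/3)*b/3) + C3*airybi(-6^(1/3)*b/3), b)


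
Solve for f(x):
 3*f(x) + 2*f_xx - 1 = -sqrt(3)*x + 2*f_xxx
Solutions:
 f(x) = C1*exp(x*(-2^(1/3)*(9*sqrt(89) + 85)^(1/3) - 2*2^(2/3)/(9*sqrt(89) + 85)^(1/3) + 4)/12)*sin(2^(1/3)*sqrt(3)*x*(-(9*sqrt(89) + 85)^(1/3) + 2*2^(1/3)/(9*sqrt(89) + 85)^(1/3))/12) + C2*exp(x*(-2^(1/3)*(9*sqrt(89) + 85)^(1/3) - 2*2^(2/3)/(9*sqrt(89) + 85)^(1/3) + 4)/12)*cos(2^(1/3)*sqrt(3)*x*(-(9*sqrt(89) + 85)^(1/3) + 2*2^(1/3)/(9*sqrt(89) + 85)^(1/3))/12) + C3*exp(x*(2*2^(2/3)/(9*sqrt(89) + 85)^(1/3) + 2 + 2^(1/3)*(9*sqrt(89) + 85)^(1/3))/6) - sqrt(3)*x/3 + 1/3


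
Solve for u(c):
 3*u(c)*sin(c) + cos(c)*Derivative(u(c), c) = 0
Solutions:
 u(c) = C1*cos(c)^3


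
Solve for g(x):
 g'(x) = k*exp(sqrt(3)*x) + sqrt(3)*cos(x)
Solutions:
 g(x) = C1 + sqrt(3)*k*exp(sqrt(3)*x)/3 + sqrt(3)*sin(x)


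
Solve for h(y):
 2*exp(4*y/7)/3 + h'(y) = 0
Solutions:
 h(y) = C1 - 7*exp(4*y/7)/6


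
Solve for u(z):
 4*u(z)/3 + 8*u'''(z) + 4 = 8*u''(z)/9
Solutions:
 u(z) = C1*exp(z*(2*2^(2/3)/(81*sqrt(6553) + 6557)^(1/3) + 4 + 2^(1/3)*(81*sqrt(6553) + 6557)^(1/3))/108)*sin(2^(1/3)*sqrt(3)*z*(-(81*sqrt(6553) + 6557)^(1/3) + 2*2^(1/3)/(81*sqrt(6553) + 6557)^(1/3))/108) + C2*exp(z*(2*2^(2/3)/(81*sqrt(6553) + 6557)^(1/3) + 4 + 2^(1/3)*(81*sqrt(6553) + 6557)^(1/3))/108)*cos(2^(1/3)*sqrt(3)*z*(-(81*sqrt(6553) + 6557)^(1/3) + 2*2^(1/3)/(81*sqrt(6553) + 6557)^(1/3))/108) + C3*exp(z*(-2^(1/3)*(81*sqrt(6553) + 6557)^(1/3) - 2*2^(2/3)/(81*sqrt(6553) + 6557)^(1/3) + 2)/54) - 3


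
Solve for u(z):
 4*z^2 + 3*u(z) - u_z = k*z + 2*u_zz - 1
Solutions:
 u(z) = C1*exp(-3*z/2) + C2*exp(z) + k*z/3 + k/9 - 4*z^2/3 - 8*z/9 - 65/27


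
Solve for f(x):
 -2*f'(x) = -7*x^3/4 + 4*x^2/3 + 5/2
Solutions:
 f(x) = C1 + 7*x^4/32 - 2*x^3/9 - 5*x/4


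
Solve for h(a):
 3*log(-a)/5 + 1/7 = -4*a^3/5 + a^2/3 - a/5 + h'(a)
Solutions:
 h(a) = C1 + a^4/5 - a^3/9 + a^2/10 + 3*a*log(-a)/5 - 16*a/35


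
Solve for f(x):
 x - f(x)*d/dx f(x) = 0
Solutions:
 f(x) = -sqrt(C1 + x^2)
 f(x) = sqrt(C1 + x^2)


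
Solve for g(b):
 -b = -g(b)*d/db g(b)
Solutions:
 g(b) = -sqrt(C1 + b^2)
 g(b) = sqrt(C1 + b^2)


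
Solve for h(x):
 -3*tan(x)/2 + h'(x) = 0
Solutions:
 h(x) = C1 - 3*log(cos(x))/2


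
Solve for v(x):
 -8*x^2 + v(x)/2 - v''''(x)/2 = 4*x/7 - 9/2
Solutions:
 v(x) = C1*exp(-x) + C2*exp(x) + C3*sin(x) + C4*cos(x) + 16*x^2 + 8*x/7 - 9


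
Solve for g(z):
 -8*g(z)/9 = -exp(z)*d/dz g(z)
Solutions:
 g(z) = C1*exp(-8*exp(-z)/9)


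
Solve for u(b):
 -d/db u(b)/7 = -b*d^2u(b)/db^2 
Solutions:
 u(b) = C1 + C2*b^(8/7)


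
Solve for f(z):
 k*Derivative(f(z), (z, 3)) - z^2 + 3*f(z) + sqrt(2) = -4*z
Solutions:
 f(z) = C1*exp(3^(1/3)*z*(-1/k)^(1/3)) + C2*exp(z*(-1/k)^(1/3)*(-3^(1/3) + 3^(5/6)*I)/2) + C3*exp(-z*(-1/k)^(1/3)*(3^(1/3) + 3^(5/6)*I)/2) + z^2/3 - 4*z/3 - sqrt(2)/3


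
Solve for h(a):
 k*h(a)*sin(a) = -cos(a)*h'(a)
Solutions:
 h(a) = C1*exp(k*log(cos(a)))


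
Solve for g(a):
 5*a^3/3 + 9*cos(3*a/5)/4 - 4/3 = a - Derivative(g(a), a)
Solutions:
 g(a) = C1 - 5*a^4/12 + a^2/2 + 4*a/3 - 15*sin(3*a/5)/4


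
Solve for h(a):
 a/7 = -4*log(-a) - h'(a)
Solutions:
 h(a) = C1 - a^2/14 - 4*a*log(-a) + 4*a


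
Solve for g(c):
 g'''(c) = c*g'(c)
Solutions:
 g(c) = C1 + Integral(C2*airyai(c) + C3*airybi(c), c)


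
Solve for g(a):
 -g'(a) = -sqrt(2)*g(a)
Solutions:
 g(a) = C1*exp(sqrt(2)*a)


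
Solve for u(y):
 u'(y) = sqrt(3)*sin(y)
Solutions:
 u(y) = C1 - sqrt(3)*cos(y)


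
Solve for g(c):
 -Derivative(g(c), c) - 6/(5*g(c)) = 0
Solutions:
 g(c) = -sqrt(C1 - 60*c)/5
 g(c) = sqrt(C1 - 60*c)/5


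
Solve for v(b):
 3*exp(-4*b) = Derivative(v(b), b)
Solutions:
 v(b) = C1 - 3*exp(-4*b)/4


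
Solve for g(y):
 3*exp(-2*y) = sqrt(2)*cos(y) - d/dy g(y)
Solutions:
 g(y) = C1 + sqrt(2)*sin(y) + 3*exp(-2*y)/2


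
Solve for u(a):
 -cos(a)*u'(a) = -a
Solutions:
 u(a) = C1 + Integral(a/cos(a), a)


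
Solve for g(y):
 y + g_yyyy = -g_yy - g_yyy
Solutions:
 g(y) = C1 + C2*y - y^3/6 + y^2/2 + (C3*sin(sqrt(3)*y/2) + C4*cos(sqrt(3)*y/2))*exp(-y/2)


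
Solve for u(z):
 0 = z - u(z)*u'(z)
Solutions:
 u(z) = -sqrt(C1 + z^2)
 u(z) = sqrt(C1 + z^2)


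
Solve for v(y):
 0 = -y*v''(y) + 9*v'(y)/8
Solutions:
 v(y) = C1 + C2*y^(17/8)


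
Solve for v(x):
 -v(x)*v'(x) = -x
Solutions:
 v(x) = -sqrt(C1 + x^2)
 v(x) = sqrt(C1 + x^2)


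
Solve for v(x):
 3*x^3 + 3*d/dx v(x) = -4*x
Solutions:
 v(x) = C1 - x^4/4 - 2*x^2/3


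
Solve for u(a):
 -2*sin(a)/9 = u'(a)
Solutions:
 u(a) = C1 + 2*cos(a)/9


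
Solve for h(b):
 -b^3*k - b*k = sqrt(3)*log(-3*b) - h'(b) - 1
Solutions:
 h(b) = C1 + b^4*k/4 + b^2*k/2 + sqrt(3)*b*log(-b) + b*(-sqrt(3) - 1 + sqrt(3)*log(3))


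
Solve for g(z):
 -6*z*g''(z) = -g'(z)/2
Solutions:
 g(z) = C1 + C2*z^(13/12)


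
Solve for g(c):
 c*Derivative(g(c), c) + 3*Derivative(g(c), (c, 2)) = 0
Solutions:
 g(c) = C1 + C2*erf(sqrt(6)*c/6)


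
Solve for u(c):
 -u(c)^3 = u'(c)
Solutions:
 u(c) = -sqrt(2)*sqrt(-1/(C1 - c))/2
 u(c) = sqrt(2)*sqrt(-1/(C1 - c))/2


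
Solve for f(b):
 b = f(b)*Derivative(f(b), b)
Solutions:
 f(b) = -sqrt(C1 + b^2)
 f(b) = sqrt(C1 + b^2)


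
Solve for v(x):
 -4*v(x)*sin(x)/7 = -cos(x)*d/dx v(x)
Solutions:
 v(x) = C1/cos(x)^(4/7)


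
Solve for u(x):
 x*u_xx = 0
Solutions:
 u(x) = C1 + C2*x


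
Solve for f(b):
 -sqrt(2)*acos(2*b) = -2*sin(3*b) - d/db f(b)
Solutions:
 f(b) = C1 + sqrt(2)*(b*acos(2*b) - sqrt(1 - 4*b^2)/2) + 2*cos(3*b)/3


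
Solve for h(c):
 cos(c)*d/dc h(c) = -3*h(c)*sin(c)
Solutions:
 h(c) = C1*cos(c)^3


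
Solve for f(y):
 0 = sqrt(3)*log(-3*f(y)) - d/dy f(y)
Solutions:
 -sqrt(3)*Integral(1/(log(-_y) + log(3)), (_y, f(y)))/3 = C1 - y


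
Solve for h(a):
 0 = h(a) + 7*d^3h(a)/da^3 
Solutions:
 h(a) = C3*exp(-7^(2/3)*a/7) + (C1*sin(sqrt(3)*7^(2/3)*a/14) + C2*cos(sqrt(3)*7^(2/3)*a/14))*exp(7^(2/3)*a/14)


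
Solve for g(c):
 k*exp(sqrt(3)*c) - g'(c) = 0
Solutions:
 g(c) = C1 + sqrt(3)*k*exp(sqrt(3)*c)/3


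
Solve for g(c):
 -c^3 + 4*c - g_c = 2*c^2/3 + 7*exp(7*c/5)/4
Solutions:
 g(c) = C1 - c^4/4 - 2*c^3/9 + 2*c^2 - 5*exp(7*c/5)/4


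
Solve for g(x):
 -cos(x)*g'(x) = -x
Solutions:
 g(x) = C1 + Integral(x/cos(x), x)


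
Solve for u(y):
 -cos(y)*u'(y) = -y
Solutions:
 u(y) = C1 + Integral(y/cos(y), y)


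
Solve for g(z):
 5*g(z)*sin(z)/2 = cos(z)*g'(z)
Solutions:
 g(z) = C1/cos(z)^(5/2)


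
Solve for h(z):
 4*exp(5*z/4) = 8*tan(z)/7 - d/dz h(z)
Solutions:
 h(z) = C1 - 16*exp(5*z/4)/5 - 8*log(cos(z))/7


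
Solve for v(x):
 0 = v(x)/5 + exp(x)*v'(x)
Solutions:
 v(x) = C1*exp(exp(-x)/5)


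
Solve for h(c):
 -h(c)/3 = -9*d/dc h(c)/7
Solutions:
 h(c) = C1*exp(7*c/27)


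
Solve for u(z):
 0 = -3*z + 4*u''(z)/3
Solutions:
 u(z) = C1 + C2*z + 3*z^3/8


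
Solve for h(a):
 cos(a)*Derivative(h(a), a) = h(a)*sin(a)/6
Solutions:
 h(a) = C1/cos(a)^(1/6)


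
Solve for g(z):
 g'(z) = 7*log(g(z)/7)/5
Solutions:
 5*Integral(1/(-log(_y) + log(7)), (_y, g(z)))/7 = C1 - z


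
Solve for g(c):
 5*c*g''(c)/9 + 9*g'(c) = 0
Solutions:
 g(c) = C1 + C2/c^(76/5)


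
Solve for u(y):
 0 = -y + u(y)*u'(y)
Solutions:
 u(y) = -sqrt(C1 + y^2)
 u(y) = sqrt(C1 + y^2)


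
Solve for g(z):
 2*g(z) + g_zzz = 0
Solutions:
 g(z) = C3*exp(-2^(1/3)*z) + (C1*sin(2^(1/3)*sqrt(3)*z/2) + C2*cos(2^(1/3)*sqrt(3)*z/2))*exp(2^(1/3)*z/2)


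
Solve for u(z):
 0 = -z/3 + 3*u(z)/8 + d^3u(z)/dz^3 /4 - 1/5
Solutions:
 u(z) = C3*exp(-2^(2/3)*3^(1/3)*z/2) + 8*z/9 + (C1*sin(2^(2/3)*3^(5/6)*z/4) + C2*cos(2^(2/3)*3^(5/6)*z/4))*exp(2^(2/3)*3^(1/3)*z/4) + 8/15


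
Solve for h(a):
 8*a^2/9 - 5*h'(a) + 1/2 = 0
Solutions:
 h(a) = C1 + 8*a^3/135 + a/10


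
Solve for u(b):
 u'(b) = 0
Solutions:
 u(b) = C1


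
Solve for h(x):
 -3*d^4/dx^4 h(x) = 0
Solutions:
 h(x) = C1 + C2*x + C3*x^2 + C4*x^3


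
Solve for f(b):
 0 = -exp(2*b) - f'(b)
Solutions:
 f(b) = C1 - exp(2*b)/2


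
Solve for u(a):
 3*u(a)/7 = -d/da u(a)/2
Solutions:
 u(a) = C1*exp(-6*a/7)


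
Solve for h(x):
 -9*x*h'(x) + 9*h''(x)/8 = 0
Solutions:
 h(x) = C1 + C2*erfi(2*x)


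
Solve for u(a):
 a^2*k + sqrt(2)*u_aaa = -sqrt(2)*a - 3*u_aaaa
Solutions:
 u(a) = C1 + C2*a + C3*a^2 + C4*exp(-sqrt(2)*a/3) - sqrt(2)*a^5*k/120 + a^4*(3*k - 1)/24 - sqrt(2)*a^3*(3*k - 1)/4


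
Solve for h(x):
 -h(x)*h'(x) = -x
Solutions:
 h(x) = -sqrt(C1 + x^2)
 h(x) = sqrt(C1 + x^2)


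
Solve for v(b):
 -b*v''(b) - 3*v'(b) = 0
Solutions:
 v(b) = C1 + C2/b^2


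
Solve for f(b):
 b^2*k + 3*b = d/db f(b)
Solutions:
 f(b) = C1 + b^3*k/3 + 3*b^2/2


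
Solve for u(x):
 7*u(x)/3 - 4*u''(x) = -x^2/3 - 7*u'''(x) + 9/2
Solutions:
 u(x) = C1*exp(x*(32*2^(1/3)/(21*sqrt(19817) + 2959)^(1/3) + 16 + 2^(2/3)*(21*sqrt(19817) + 2959)^(1/3))/84)*sin(2^(1/3)*sqrt(3)*x*(-2^(1/3)*(21*sqrt(19817) + 2959)^(1/3) + 32/(21*sqrt(19817) + 2959)^(1/3))/84) + C2*exp(x*(32*2^(1/3)/(21*sqrt(19817) + 2959)^(1/3) + 16 + 2^(2/3)*(21*sqrt(19817) + 2959)^(1/3))/84)*cos(2^(1/3)*sqrt(3)*x*(-2^(1/3)*(21*sqrt(19817) + 2959)^(1/3) + 32/(21*sqrt(19817) + 2959)^(1/3))/84) + C3*exp(x*(-2^(2/3)*(21*sqrt(19817) + 2959)^(1/3) - 32*2^(1/3)/(21*sqrt(19817) + 2959)^(1/3) + 8)/42) - x^2/7 + 141/98


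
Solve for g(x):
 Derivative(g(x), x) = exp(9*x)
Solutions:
 g(x) = C1 + exp(9*x)/9


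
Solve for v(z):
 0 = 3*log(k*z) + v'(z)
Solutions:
 v(z) = C1 - 3*z*log(k*z) + 3*z


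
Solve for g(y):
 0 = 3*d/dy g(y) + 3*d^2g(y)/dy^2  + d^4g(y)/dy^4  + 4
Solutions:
 g(y) = C1 + C2*exp(2^(1/3)*y*(-2/(3 + sqrt(13))^(1/3) + 2^(1/3)*(3 + sqrt(13))^(1/3))/4)*sin(2^(1/3)*sqrt(3)*y*(2/(3 + sqrt(13))^(1/3) + 2^(1/3)*(3 + sqrt(13))^(1/3))/4) + C3*exp(2^(1/3)*y*(-2/(3 + sqrt(13))^(1/3) + 2^(1/3)*(3 + sqrt(13))^(1/3))/4)*cos(2^(1/3)*sqrt(3)*y*(2/(3 + sqrt(13))^(1/3) + 2^(1/3)*(3 + sqrt(13))^(1/3))/4) + C4*exp(2^(1/3)*y*(-2^(1/3)*(3 + sqrt(13))^(1/3)/2 + (3 + sqrt(13))^(-1/3))) - 4*y/3


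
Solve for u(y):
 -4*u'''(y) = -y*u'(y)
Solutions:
 u(y) = C1 + Integral(C2*airyai(2^(1/3)*y/2) + C3*airybi(2^(1/3)*y/2), y)


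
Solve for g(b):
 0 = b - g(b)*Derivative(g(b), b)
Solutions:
 g(b) = -sqrt(C1 + b^2)
 g(b) = sqrt(C1 + b^2)


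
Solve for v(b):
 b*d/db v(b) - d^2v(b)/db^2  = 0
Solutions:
 v(b) = C1 + C2*erfi(sqrt(2)*b/2)


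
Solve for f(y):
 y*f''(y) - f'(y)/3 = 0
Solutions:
 f(y) = C1 + C2*y^(4/3)


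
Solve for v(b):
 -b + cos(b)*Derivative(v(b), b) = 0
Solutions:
 v(b) = C1 + Integral(b/cos(b), b)


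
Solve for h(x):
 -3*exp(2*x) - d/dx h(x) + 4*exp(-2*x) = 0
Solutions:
 h(x) = C1 - 3*exp(2*x)/2 - 2*exp(-2*x)


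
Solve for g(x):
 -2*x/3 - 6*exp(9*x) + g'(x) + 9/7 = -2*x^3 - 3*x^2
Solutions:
 g(x) = C1 - x^4/2 - x^3 + x^2/3 - 9*x/7 + 2*exp(9*x)/3


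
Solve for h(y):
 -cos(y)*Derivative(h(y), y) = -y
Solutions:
 h(y) = C1 + Integral(y/cos(y), y)


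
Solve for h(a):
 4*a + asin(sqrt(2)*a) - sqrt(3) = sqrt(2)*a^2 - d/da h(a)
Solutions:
 h(a) = C1 + sqrt(2)*a^3/3 - 2*a^2 - a*asin(sqrt(2)*a) + sqrt(3)*a - sqrt(2)*sqrt(1 - 2*a^2)/2


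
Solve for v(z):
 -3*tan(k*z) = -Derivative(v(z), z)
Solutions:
 v(z) = C1 + 3*Piecewise((-log(cos(k*z))/k, Ne(k, 0)), (0, True))


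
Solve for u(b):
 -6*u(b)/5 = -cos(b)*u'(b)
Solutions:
 u(b) = C1*(sin(b) + 1)^(3/5)/(sin(b) - 1)^(3/5)


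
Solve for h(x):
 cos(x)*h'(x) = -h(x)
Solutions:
 h(x) = C1*sqrt(sin(x) - 1)/sqrt(sin(x) + 1)


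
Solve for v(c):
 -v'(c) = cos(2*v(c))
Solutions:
 v(c) = -asin((C1 + exp(4*c))/(C1 - exp(4*c)))/2 + pi/2
 v(c) = asin((C1 + exp(4*c))/(C1 - exp(4*c)))/2


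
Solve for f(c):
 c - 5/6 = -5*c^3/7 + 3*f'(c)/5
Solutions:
 f(c) = C1 + 25*c^4/84 + 5*c^2/6 - 25*c/18


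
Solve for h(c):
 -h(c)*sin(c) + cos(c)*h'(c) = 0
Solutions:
 h(c) = C1/cos(c)


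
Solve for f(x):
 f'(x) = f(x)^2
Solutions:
 f(x) = -1/(C1 + x)


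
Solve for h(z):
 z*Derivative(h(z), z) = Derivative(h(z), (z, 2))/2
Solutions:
 h(z) = C1 + C2*erfi(z)


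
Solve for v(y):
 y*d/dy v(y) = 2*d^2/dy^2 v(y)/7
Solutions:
 v(y) = C1 + C2*erfi(sqrt(7)*y/2)


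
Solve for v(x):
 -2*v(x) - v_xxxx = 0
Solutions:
 v(x) = (C1*sin(2^(3/4)*x/2) + C2*cos(2^(3/4)*x/2))*exp(-2^(3/4)*x/2) + (C3*sin(2^(3/4)*x/2) + C4*cos(2^(3/4)*x/2))*exp(2^(3/4)*x/2)


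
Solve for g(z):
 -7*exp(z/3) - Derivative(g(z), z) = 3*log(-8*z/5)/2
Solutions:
 g(z) = C1 - 3*z*log(-z)/2 + z*(-5*log(2) + log(10)/2 + 3/2 + log(5)) - 21*exp(z/3)


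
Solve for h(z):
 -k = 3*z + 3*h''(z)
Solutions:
 h(z) = C1 + C2*z - k*z^2/6 - z^3/6


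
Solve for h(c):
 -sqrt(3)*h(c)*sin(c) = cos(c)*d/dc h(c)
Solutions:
 h(c) = C1*cos(c)^(sqrt(3))


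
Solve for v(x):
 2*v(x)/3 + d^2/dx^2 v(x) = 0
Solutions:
 v(x) = C1*sin(sqrt(6)*x/3) + C2*cos(sqrt(6)*x/3)


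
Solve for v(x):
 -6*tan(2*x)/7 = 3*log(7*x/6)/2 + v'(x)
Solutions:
 v(x) = C1 - 3*x*log(x)/2 - 2*x*log(7) + 3*x/2 + x*log(6) + x*log(42)/2 + 3*log(cos(2*x))/7


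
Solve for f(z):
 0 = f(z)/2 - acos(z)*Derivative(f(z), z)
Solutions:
 f(z) = C1*exp(Integral(1/acos(z), z)/2)


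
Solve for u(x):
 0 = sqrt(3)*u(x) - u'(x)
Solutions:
 u(x) = C1*exp(sqrt(3)*x)


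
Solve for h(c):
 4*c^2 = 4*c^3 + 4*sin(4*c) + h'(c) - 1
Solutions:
 h(c) = C1 - c^4 + 4*c^3/3 + c + cos(4*c)


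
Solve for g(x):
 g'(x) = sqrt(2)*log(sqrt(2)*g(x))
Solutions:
 -sqrt(2)*Integral(1/(2*log(_y) + log(2)), (_y, g(x))) = C1 - x


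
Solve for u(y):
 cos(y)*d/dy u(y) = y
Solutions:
 u(y) = C1 + Integral(y/cos(y), y)


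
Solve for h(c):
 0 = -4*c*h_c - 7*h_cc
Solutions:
 h(c) = C1 + C2*erf(sqrt(14)*c/7)


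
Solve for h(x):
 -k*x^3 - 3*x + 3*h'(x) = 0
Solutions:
 h(x) = C1 + k*x^4/12 + x^2/2


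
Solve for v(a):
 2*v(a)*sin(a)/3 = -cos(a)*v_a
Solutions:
 v(a) = C1*cos(a)^(2/3)


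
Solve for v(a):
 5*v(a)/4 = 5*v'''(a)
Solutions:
 v(a) = C3*exp(2^(1/3)*a/2) + (C1*sin(2^(1/3)*sqrt(3)*a/4) + C2*cos(2^(1/3)*sqrt(3)*a/4))*exp(-2^(1/3)*a/4)


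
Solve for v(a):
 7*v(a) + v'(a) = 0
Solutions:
 v(a) = C1*exp(-7*a)


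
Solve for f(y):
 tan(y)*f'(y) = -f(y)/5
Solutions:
 f(y) = C1/sin(y)^(1/5)


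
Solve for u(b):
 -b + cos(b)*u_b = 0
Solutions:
 u(b) = C1 + Integral(b/cos(b), b)


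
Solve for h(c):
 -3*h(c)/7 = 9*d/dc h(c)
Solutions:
 h(c) = C1*exp(-c/21)


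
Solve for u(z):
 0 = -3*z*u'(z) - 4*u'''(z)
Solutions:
 u(z) = C1 + Integral(C2*airyai(-6^(1/3)*z/2) + C3*airybi(-6^(1/3)*z/2), z)


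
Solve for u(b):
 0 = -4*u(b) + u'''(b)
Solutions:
 u(b) = C3*exp(2^(2/3)*b) + (C1*sin(2^(2/3)*sqrt(3)*b/2) + C2*cos(2^(2/3)*sqrt(3)*b/2))*exp(-2^(2/3)*b/2)


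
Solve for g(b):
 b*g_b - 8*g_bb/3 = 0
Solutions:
 g(b) = C1 + C2*erfi(sqrt(3)*b/4)


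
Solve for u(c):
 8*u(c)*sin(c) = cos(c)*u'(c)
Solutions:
 u(c) = C1/cos(c)^8


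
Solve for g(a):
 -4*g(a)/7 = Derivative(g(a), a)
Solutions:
 g(a) = C1*exp(-4*a/7)


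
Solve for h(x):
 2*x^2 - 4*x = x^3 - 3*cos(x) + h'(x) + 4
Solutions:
 h(x) = C1 - x^4/4 + 2*x^3/3 - 2*x^2 - 4*x + 3*sin(x)


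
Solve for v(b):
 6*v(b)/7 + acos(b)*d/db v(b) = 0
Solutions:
 v(b) = C1*exp(-6*Integral(1/acos(b), b)/7)


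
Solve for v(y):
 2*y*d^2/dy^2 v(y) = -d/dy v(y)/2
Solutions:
 v(y) = C1 + C2*y^(3/4)


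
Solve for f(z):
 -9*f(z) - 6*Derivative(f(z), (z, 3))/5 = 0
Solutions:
 f(z) = C3*exp(-15^(1/3)*2^(2/3)*z/2) + (C1*sin(2^(2/3)*3^(5/6)*5^(1/3)*z/4) + C2*cos(2^(2/3)*3^(5/6)*5^(1/3)*z/4))*exp(15^(1/3)*2^(2/3)*z/4)


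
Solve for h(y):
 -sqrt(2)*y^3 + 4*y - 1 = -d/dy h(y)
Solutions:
 h(y) = C1 + sqrt(2)*y^4/4 - 2*y^2 + y


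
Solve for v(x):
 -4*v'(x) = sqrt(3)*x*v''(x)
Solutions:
 v(x) = C1 + C2*x^(1 - 4*sqrt(3)/3)


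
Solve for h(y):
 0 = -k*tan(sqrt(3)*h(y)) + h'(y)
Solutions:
 h(y) = sqrt(3)*(pi - asin(C1*exp(sqrt(3)*k*y)))/3
 h(y) = sqrt(3)*asin(C1*exp(sqrt(3)*k*y))/3


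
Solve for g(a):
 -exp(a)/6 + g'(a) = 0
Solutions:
 g(a) = C1 + exp(a)/6


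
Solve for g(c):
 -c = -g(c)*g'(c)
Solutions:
 g(c) = -sqrt(C1 + c^2)
 g(c) = sqrt(C1 + c^2)


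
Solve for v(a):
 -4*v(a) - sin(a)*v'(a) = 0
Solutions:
 v(a) = C1*(cos(a)^2 + 2*cos(a) + 1)/(cos(a)^2 - 2*cos(a) + 1)


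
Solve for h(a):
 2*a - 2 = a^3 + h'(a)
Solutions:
 h(a) = C1 - a^4/4 + a^2 - 2*a


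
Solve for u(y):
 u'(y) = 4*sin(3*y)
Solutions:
 u(y) = C1 - 4*cos(3*y)/3


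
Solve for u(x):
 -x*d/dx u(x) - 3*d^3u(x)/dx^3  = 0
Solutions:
 u(x) = C1 + Integral(C2*airyai(-3^(2/3)*x/3) + C3*airybi(-3^(2/3)*x/3), x)


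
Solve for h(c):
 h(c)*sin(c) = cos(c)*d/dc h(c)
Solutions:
 h(c) = C1/cos(c)


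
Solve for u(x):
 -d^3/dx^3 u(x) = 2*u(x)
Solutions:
 u(x) = C3*exp(-2^(1/3)*x) + (C1*sin(2^(1/3)*sqrt(3)*x/2) + C2*cos(2^(1/3)*sqrt(3)*x/2))*exp(2^(1/3)*x/2)


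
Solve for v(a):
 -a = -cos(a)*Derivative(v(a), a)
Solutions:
 v(a) = C1 + Integral(a/cos(a), a)


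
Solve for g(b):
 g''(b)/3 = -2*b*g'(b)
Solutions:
 g(b) = C1 + C2*erf(sqrt(3)*b)


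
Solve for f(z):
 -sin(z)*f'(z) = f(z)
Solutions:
 f(z) = C1*sqrt(cos(z) + 1)/sqrt(cos(z) - 1)


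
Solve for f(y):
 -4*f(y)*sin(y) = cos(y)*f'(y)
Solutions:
 f(y) = C1*cos(y)^4


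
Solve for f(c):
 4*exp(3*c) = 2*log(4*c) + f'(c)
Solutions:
 f(c) = C1 - 2*c*log(c) + 2*c*(1 - 2*log(2)) + 4*exp(3*c)/3


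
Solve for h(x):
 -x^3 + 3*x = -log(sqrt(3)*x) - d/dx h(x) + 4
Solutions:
 h(x) = C1 + x^4/4 - 3*x^2/2 - x*log(x) - x*log(3)/2 + 5*x


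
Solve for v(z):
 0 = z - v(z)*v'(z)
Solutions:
 v(z) = -sqrt(C1 + z^2)
 v(z) = sqrt(C1 + z^2)


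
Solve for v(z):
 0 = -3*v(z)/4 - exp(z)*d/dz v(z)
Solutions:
 v(z) = C1*exp(3*exp(-z)/4)


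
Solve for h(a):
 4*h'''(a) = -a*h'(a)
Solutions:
 h(a) = C1 + Integral(C2*airyai(-2^(1/3)*a/2) + C3*airybi(-2^(1/3)*a/2), a)


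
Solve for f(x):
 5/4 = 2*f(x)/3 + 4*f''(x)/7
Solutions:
 f(x) = C1*sin(sqrt(42)*x/6) + C2*cos(sqrt(42)*x/6) + 15/8


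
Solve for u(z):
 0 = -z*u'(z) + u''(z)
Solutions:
 u(z) = C1 + C2*erfi(sqrt(2)*z/2)


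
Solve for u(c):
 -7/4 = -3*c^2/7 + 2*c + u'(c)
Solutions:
 u(c) = C1 + c^3/7 - c^2 - 7*c/4


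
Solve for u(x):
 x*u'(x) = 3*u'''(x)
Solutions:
 u(x) = C1 + Integral(C2*airyai(3^(2/3)*x/3) + C3*airybi(3^(2/3)*x/3), x)


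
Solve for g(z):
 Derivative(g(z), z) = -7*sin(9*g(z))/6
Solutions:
 g(z) = -acos((-C1 - exp(21*z))/(C1 - exp(21*z)))/9 + 2*pi/9
 g(z) = acos((-C1 - exp(21*z))/(C1 - exp(21*z)))/9


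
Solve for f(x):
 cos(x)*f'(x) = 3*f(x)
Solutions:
 f(x) = C1*(sin(x) + 1)^(3/2)/(sin(x) - 1)^(3/2)


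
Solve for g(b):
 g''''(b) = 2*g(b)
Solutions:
 g(b) = C1*exp(-2^(1/4)*b) + C2*exp(2^(1/4)*b) + C3*sin(2^(1/4)*b) + C4*cos(2^(1/4)*b)


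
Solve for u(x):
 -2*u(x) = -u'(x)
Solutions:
 u(x) = C1*exp(2*x)


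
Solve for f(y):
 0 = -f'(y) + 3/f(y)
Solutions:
 f(y) = -sqrt(C1 + 6*y)
 f(y) = sqrt(C1 + 6*y)


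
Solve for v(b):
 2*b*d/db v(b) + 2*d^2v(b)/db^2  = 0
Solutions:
 v(b) = C1 + C2*erf(sqrt(2)*b/2)


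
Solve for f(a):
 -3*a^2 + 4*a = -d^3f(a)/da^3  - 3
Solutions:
 f(a) = C1 + C2*a + C3*a^2 + a^5/20 - a^4/6 - a^3/2


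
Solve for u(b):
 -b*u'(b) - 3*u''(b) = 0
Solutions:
 u(b) = C1 + C2*erf(sqrt(6)*b/6)


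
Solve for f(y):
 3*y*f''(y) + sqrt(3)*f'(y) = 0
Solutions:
 f(y) = C1 + C2*y^(1 - sqrt(3)/3)


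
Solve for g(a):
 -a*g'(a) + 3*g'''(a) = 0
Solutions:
 g(a) = C1 + Integral(C2*airyai(3^(2/3)*a/3) + C3*airybi(3^(2/3)*a/3), a)


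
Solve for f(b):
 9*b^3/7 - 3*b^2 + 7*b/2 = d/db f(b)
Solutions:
 f(b) = C1 + 9*b^4/28 - b^3 + 7*b^2/4


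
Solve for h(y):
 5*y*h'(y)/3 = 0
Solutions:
 h(y) = C1


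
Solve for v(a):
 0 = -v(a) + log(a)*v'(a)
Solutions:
 v(a) = C1*exp(li(a))


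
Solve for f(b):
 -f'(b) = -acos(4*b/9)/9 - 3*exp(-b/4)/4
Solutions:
 f(b) = C1 + b*acos(4*b/9)/9 - sqrt(81 - 16*b^2)/36 - 3*exp(-b/4)


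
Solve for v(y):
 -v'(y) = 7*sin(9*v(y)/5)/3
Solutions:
 7*y/3 + 5*log(cos(9*v(y)/5) - 1)/18 - 5*log(cos(9*v(y)/5) + 1)/18 = C1


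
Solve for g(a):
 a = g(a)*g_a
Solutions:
 g(a) = -sqrt(C1 + a^2)
 g(a) = sqrt(C1 + a^2)


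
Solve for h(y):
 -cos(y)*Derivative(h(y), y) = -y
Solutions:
 h(y) = C1 + Integral(y/cos(y), y)


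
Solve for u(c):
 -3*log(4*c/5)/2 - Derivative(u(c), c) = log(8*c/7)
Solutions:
 u(c) = C1 - 5*c*log(c)/2 - 6*c*log(2) + c*log(5)/2 + 5*c/2 + c*log(35)


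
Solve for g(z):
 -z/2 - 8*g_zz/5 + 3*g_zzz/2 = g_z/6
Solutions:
 g(z) = C1 + C2*exp(z*(8 - sqrt(89))/15) + C3*exp(z*(8 + sqrt(89))/15) - 3*z^2/2 + 144*z/5


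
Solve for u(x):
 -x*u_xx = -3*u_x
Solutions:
 u(x) = C1 + C2*x^4


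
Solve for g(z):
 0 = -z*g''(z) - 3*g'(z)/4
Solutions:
 g(z) = C1 + C2*z^(1/4)


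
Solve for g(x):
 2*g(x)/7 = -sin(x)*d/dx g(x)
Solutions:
 g(x) = C1*(cos(x) + 1)^(1/7)/(cos(x) - 1)^(1/7)


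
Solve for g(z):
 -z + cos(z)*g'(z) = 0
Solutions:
 g(z) = C1 + Integral(z/cos(z), z)


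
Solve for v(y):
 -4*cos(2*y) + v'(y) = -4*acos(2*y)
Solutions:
 v(y) = C1 - 4*y*acos(2*y) + 2*sqrt(1 - 4*y^2) + 2*sin(2*y)


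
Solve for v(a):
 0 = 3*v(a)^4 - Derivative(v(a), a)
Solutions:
 v(a) = (-1/(C1 + 9*a))^(1/3)
 v(a) = (-1/(C1 + 3*a))^(1/3)*(-3^(2/3) - 3*3^(1/6)*I)/6
 v(a) = (-1/(C1 + 3*a))^(1/3)*(-3^(2/3) + 3*3^(1/6)*I)/6


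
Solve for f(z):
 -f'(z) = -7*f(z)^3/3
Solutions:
 f(z) = -sqrt(6)*sqrt(-1/(C1 + 7*z))/2
 f(z) = sqrt(6)*sqrt(-1/(C1 + 7*z))/2


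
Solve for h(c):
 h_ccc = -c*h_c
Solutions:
 h(c) = C1 + Integral(C2*airyai(-c) + C3*airybi(-c), c)


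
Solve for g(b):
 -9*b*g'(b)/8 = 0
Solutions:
 g(b) = C1


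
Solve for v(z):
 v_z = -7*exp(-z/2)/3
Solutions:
 v(z) = C1 + 14*exp(-z/2)/3


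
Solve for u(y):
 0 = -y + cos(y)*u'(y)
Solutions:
 u(y) = C1 + Integral(y/cos(y), y)


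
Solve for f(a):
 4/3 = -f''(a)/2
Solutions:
 f(a) = C1 + C2*a - 4*a^2/3


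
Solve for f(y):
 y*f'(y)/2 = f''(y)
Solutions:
 f(y) = C1 + C2*erfi(y/2)


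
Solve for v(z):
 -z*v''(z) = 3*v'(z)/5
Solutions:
 v(z) = C1 + C2*z^(2/5)


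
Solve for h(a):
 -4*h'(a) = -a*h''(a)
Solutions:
 h(a) = C1 + C2*a^5


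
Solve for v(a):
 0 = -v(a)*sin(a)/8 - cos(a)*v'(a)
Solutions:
 v(a) = C1*cos(a)^(1/8)


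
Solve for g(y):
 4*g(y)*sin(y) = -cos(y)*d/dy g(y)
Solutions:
 g(y) = C1*cos(y)^4


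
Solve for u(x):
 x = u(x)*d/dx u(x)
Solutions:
 u(x) = -sqrt(C1 + x^2)
 u(x) = sqrt(C1 + x^2)


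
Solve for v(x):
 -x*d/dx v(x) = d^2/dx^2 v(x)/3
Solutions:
 v(x) = C1 + C2*erf(sqrt(6)*x/2)


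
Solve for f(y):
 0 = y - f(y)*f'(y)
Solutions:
 f(y) = -sqrt(C1 + y^2)
 f(y) = sqrt(C1 + y^2)


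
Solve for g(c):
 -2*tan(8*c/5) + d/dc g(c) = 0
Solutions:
 g(c) = C1 - 5*log(cos(8*c/5))/4


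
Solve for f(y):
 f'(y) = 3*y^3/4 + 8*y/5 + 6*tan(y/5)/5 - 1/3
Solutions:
 f(y) = C1 + 3*y^4/16 + 4*y^2/5 - y/3 - 6*log(cos(y/5))


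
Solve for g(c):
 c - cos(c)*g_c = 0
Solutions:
 g(c) = C1 + Integral(c/cos(c), c)


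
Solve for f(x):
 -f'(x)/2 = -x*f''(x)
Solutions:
 f(x) = C1 + C2*x^(3/2)


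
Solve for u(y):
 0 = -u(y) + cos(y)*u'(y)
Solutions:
 u(y) = C1*sqrt(sin(y) + 1)/sqrt(sin(y) - 1)


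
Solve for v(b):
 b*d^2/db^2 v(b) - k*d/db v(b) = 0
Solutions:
 v(b) = C1 + b^(re(k) + 1)*(C2*sin(log(b)*Abs(im(k))) + C3*cos(log(b)*im(k)))


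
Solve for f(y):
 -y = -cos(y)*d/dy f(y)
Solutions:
 f(y) = C1 + Integral(y/cos(y), y)


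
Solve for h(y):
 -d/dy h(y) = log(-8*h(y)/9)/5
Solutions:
 5*Integral(1/(log(-_y) - 2*log(6) + 5*log(2)), (_y, h(y))) = C1 - y


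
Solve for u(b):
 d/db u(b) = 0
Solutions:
 u(b) = C1


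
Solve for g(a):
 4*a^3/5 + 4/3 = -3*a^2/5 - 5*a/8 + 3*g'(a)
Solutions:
 g(a) = C1 + a^4/15 + a^3/15 + 5*a^2/48 + 4*a/9


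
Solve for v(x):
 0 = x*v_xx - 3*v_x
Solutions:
 v(x) = C1 + C2*x^4


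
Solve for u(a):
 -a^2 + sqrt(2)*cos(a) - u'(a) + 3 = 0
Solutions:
 u(a) = C1 - a^3/3 + 3*a + sqrt(2)*sin(a)


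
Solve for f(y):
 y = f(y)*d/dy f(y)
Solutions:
 f(y) = -sqrt(C1 + y^2)
 f(y) = sqrt(C1 + y^2)


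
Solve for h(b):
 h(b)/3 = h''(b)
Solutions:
 h(b) = C1*exp(-sqrt(3)*b/3) + C2*exp(sqrt(3)*b/3)


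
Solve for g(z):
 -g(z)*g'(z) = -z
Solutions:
 g(z) = -sqrt(C1 + z^2)
 g(z) = sqrt(C1 + z^2)


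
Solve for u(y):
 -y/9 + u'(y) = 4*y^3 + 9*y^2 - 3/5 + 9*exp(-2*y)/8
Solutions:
 u(y) = C1 + y^4 + 3*y^3 + y^2/18 - 3*y/5 - 9*exp(-2*y)/16


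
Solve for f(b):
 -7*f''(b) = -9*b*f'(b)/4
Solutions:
 f(b) = C1 + C2*erfi(3*sqrt(14)*b/28)


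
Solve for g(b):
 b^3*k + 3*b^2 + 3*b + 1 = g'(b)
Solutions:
 g(b) = C1 + b^4*k/4 + b^3 + 3*b^2/2 + b


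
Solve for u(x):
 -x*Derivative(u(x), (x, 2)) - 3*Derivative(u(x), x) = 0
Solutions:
 u(x) = C1 + C2/x^2


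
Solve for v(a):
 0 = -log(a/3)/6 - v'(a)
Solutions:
 v(a) = C1 - a*log(a)/6 + a/6 + a*log(3)/6


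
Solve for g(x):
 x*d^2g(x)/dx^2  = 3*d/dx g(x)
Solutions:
 g(x) = C1 + C2*x^4


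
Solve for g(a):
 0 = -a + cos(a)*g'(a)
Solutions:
 g(a) = C1 + Integral(a/cos(a), a)


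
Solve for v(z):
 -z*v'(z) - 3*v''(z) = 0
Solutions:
 v(z) = C1 + C2*erf(sqrt(6)*z/6)


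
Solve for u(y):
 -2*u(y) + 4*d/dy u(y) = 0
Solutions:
 u(y) = C1*exp(y/2)


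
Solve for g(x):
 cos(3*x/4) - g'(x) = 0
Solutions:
 g(x) = C1 + 4*sin(3*x/4)/3


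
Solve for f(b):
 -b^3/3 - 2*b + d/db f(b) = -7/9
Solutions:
 f(b) = C1 + b^4/12 + b^2 - 7*b/9


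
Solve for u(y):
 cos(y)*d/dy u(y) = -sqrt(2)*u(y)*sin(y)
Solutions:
 u(y) = C1*cos(y)^(sqrt(2))


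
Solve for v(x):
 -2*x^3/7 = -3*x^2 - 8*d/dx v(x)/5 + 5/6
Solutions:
 v(x) = C1 + 5*x^4/112 - 5*x^3/8 + 25*x/48


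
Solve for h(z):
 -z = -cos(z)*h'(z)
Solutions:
 h(z) = C1 + Integral(z/cos(z), z)


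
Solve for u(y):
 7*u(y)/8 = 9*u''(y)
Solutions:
 u(y) = C1*exp(-sqrt(14)*y/12) + C2*exp(sqrt(14)*y/12)


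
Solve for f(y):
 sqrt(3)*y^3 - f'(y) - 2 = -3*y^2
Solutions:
 f(y) = C1 + sqrt(3)*y^4/4 + y^3 - 2*y


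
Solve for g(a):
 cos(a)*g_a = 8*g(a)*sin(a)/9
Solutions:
 g(a) = C1/cos(a)^(8/9)


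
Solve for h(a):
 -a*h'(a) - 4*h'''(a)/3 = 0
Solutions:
 h(a) = C1 + Integral(C2*airyai(-6^(1/3)*a/2) + C3*airybi(-6^(1/3)*a/2), a)


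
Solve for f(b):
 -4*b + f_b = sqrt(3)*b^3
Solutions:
 f(b) = C1 + sqrt(3)*b^4/4 + 2*b^2


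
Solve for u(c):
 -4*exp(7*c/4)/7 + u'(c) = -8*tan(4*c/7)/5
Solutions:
 u(c) = C1 + 16*exp(7*c/4)/49 + 14*log(cos(4*c/7))/5


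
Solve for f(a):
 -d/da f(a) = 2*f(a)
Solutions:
 f(a) = C1*exp(-2*a)


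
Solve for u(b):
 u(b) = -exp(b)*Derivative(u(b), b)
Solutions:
 u(b) = C1*exp(exp(-b))


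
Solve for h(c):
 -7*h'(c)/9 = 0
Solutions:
 h(c) = C1


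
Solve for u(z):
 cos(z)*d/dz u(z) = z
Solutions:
 u(z) = C1 + Integral(z/cos(z), z)


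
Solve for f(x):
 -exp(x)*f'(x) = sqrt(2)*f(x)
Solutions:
 f(x) = C1*exp(sqrt(2)*exp(-x))


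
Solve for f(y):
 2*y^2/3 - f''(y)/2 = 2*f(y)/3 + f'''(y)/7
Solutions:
 f(y) = C1*exp(y*(-14 + 7*7^(2/3)/(12*sqrt(85) + 121)^(1/3) + 7^(1/3)*(12*sqrt(85) + 121)^(1/3))/12)*sin(sqrt(3)*7^(1/3)*y*(-(12*sqrt(85) + 121)^(1/3) + 7*7^(1/3)/(12*sqrt(85) + 121)^(1/3))/12) + C2*exp(y*(-14 + 7*7^(2/3)/(12*sqrt(85) + 121)^(1/3) + 7^(1/3)*(12*sqrt(85) + 121)^(1/3))/12)*cos(sqrt(3)*7^(1/3)*y*(-(12*sqrt(85) + 121)^(1/3) + 7*7^(1/3)/(12*sqrt(85) + 121)^(1/3))/12) + C3*exp(-y*(7*7^(2/3)/(12*sqrt(85) + 121)^(1/3) + 7 + 7^(1/3)*(12*sqrt(85) + 121)^(1/3))/6) + y^2 - 3/2


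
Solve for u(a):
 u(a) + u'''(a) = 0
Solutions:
 u(a) = C3*exp(-a) + (C1*sin(sqrt(3)*a/2) + C2*cos(sqrt(3)*a/2))*exp(a/2)


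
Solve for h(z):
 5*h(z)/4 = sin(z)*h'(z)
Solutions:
 h(z) = C1*(cos(z) - 1)^(5/8)/(cos(z) + 1)^(5/8)


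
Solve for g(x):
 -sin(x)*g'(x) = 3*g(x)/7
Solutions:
 g(x) = C1*(cos(x) + 1)^(3/14)/(cos(x) - 1)^(3/14)


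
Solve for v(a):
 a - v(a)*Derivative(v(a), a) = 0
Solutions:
 v(a) = -sqrt(C1 + a^2)
 v(a) = sqrt(C1 + a^2)


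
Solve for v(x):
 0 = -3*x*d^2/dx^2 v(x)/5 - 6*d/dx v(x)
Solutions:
 v(x) = C1 + C2/x^9


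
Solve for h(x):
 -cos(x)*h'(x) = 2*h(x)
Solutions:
 h(x) = C1*(sin(x) - 1)/(sin(x) + 1)


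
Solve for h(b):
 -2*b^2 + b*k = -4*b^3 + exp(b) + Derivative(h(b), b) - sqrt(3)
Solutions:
 h(b) = C1 + b^4 - 2*b^3/3 + b^2*k/2 + sqrt(3)*b - exp(b)


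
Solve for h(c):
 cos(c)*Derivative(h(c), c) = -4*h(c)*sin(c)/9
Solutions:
 h(c) = C1*cos(c)^(4/9)


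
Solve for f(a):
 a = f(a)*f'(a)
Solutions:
 f(a) = -sqrt(C1 + a^2)
 f(a) = sqrt(C1 + a^2)


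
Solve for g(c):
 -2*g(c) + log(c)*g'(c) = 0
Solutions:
 g(c) = C1*exp(2*li(c))


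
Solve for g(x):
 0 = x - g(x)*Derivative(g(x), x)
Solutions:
 g(x) = -sqrt(C1 + x^2)
 g(x) = sqrt(C1 + x^2)


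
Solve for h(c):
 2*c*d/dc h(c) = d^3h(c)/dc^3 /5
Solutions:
 h(c) = C1 + Integral(C2*airyai(10^(1/3)*c) + C3*airybi(10^(1/3)*c), c)


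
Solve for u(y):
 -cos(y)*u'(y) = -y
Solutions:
 u(y) = C1 + Integral(y/cos(y), y)


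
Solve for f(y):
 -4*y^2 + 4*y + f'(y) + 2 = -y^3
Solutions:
 f(y) = C1 - y^4/4 + 4*y^3/3 - 2*y^2 - 2*y


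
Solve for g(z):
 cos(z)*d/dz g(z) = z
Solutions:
 g(z) = C1 + Integral(z/cos(z), z)


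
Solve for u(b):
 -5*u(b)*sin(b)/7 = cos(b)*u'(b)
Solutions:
 u(b) = C1*cos(b)^(5/7)


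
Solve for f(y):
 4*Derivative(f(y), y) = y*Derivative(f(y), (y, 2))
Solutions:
 f(y) = C1 + C2*y^5


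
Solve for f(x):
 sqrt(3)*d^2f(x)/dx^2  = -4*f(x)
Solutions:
 f(x) = C1*sin(2*3^(3/4)*x/3) + C2*cos(2*3^(3/4)*x/3)


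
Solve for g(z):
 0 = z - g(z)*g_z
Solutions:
 g(z) = -sqrt(C1 + z^2)
 g(z) = sqrt(C1 + z^2)


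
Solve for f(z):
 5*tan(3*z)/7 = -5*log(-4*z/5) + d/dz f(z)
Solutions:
 f(z) = C1 + 5*z*log(-z) - 5*z*log(5) - 5*z + 10*z*log(2) - 5*log(cos(3*z))/21


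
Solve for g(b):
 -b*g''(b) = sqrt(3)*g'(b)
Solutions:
 g(b) = C1 + C2*b^(1 - sqrt(3))


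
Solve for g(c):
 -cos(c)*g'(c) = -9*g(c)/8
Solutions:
 g(c) = C1*(sin(c) + 1)^(9/16)/(sin(c) - 1)^(9/16)


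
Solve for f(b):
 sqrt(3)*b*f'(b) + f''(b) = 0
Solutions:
 f(b) = C1 + C2*erf(sqrt(2)*3^(1/4)*b/2)


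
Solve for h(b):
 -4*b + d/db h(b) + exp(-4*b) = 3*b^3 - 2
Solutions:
 h(b) = C1 + 3*b^4/4 + 2*b^2 - 2*b + exp(-4*b)/4


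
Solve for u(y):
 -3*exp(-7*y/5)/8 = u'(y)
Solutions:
 u(y) = C1 + 15*exp(-7*y/5)/56


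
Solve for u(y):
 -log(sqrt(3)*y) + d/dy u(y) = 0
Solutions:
 u(y) = C1 + y*log(y) - y + y*log(3)/2


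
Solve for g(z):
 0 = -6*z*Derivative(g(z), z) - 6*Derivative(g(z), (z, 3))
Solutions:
 g(z) = C1 + Integral(C2*airyai(-z) + C3*airybi(-z), z)


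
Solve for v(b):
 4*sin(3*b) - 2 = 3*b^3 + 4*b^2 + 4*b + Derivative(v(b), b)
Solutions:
 v(b) = C1 - 3*b^4/4 - 4*b^3/3 - 2*b^2 - 2*b - 4*cos(3*b)/3


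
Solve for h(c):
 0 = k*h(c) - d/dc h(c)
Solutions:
 h(c) = C1*exp(c*k)


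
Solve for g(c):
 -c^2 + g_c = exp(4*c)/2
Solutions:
 g(c) = C1 + c^3/3 + exp(4*c)/8


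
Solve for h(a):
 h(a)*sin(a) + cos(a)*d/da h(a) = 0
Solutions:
 h(a) = C1*cos(a)


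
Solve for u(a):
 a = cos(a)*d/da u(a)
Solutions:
 u(a) = C1 + Integral(a/cos(a), a)


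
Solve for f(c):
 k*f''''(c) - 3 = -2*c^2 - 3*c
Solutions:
 f(c) = C1 + C2*c + C3*c^2 + C4*c^3 - c^6/(180*k) - c^5/(40*k) + c^4/(8*k)


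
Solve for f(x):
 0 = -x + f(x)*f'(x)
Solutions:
 f(x) = -sqrt(C1 + x^2)
 f(x) = sqrt(C1 + x^2)


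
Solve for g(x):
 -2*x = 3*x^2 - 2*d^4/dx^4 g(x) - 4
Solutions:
 g(x) = C1 + C2*x + C3*x^2 + C4*x^3 + x^6/240 + x^5/120 - x^4/12


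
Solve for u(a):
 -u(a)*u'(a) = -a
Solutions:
 u(a) = -sqrt(C1 + a^2)
 u(a) = sqrt(C1 + a^2)


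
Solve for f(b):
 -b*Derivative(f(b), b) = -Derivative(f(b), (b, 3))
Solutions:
 f(b) = C1 + Integral(C2*airyai(b) + C3*airybi(b), b)


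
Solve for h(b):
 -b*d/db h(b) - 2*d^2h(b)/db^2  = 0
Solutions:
 h(b) = C1 + C2*erf(b/2)


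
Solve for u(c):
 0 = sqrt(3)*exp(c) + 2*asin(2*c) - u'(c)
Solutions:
 u(c) = C1 + 2*c*asin(2*c) + sqrt(1 - 4*c^2) + sqrt(3)*exp(c)


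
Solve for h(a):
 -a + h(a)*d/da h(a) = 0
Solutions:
 h(a) = -sqrt(C1 + a^2)
 h(a) = sqrt(C1 + a^2)


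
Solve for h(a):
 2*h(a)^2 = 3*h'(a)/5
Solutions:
 h(a) = -3/(C1 + 10*a)


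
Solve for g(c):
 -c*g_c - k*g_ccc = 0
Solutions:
 g(c) = C1 + Integral(C2*airyai(c*(-1/k)^(1/3)) + C3*airybi(c*(-1/k)^(1/3)), c)


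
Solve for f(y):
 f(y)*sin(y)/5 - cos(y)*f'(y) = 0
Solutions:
 f(y) = C1/cos(y)^(1/5)


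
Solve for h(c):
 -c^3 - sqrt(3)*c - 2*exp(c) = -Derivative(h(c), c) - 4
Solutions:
 h(c) = C1 + c^4/4 + sqrt(3)*c^2/2 - 4*c + 2*exp(c)


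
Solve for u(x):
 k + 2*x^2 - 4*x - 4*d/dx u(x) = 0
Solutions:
 u(x) = C1 + k*x/4 + x^3/6 - x^2/2


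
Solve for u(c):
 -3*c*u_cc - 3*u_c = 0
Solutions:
 u(c) = C1 + C2*log(c)


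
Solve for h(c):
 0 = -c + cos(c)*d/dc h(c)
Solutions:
 h(c) = C1 + Integral(c/cos(c), c)


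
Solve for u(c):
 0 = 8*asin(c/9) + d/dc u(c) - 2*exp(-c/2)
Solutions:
 u(c) = C1 - 8*c*asin(c/9) - 8*sqrt(81 - c^2) - 4*exp(-c/2)
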